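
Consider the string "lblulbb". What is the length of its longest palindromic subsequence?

One longest palindromic subsequence is blulb (positions 2,3,4,5,7); it reads the same forward and backward, and the interval DP gives dp[1][7] = 5.

5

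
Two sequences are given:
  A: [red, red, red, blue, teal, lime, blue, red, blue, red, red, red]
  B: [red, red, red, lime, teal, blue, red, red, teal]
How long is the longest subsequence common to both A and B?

A longest common subsequence is red, red, red, teal, blue, red, red (length 7); the LCS DP confirms no longer common subsequence exists.

7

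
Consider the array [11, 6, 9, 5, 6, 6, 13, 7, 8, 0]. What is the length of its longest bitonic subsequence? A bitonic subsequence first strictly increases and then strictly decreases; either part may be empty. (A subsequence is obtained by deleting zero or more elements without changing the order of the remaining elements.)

Let inc[i] be the LIS ending at i and dec[i] the longest strictly decreasing subsequence starting at i. inc = [1, 1, 2, 1, 2, 2, 3, 3, 4, 1], dec = [4, 3, 3, 2, 2, 2, 3, 2, 2, 1].
max_i inc[i]+dec[i]−1 = 5, with one witness 6, 9, 13, 8, 0.

5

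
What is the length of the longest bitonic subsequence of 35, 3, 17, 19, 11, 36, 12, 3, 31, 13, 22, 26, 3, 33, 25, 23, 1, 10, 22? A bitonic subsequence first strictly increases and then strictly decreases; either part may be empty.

One longest bitonic subsequence is 3, 11, 12, 13, 22, 26, 33, 25, 23, 22 (positions 2,5,7,10,11,12,14,15,16,19): it rises to 33 then falls. Length 10 is optimal.

10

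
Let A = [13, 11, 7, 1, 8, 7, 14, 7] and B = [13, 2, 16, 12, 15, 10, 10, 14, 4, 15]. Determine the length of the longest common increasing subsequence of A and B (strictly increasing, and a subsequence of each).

A longest common strictly increasing subsequence is 13, 14 (length 2); it appears in order in both A and B, and no longer such subsequence exists.

2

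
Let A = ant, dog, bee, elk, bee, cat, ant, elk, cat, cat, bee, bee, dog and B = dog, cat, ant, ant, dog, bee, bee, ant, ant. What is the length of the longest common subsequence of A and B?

5

Backtracking the LCS table gives one alignment: ant (A1,B4) → dog (A2,B5) → bee (A3,B6) → bee (A5,B7) → ant (A7,B9).
So the longest common subsequence has length 5.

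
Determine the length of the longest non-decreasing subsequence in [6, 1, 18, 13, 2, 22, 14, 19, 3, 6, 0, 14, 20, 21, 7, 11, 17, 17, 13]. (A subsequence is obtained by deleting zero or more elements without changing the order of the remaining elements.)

8

One longest non-decreasing subsequence is 1, 2, 3, 6, 7, 11, 17, 17 (positions 2,5,9,10,15,16,17,18), of length 8; no longer one exists.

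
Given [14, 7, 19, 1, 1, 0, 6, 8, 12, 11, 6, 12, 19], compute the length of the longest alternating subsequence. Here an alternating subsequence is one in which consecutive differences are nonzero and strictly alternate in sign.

A longest alternating subsequence is 14, 7, 19, 1, 12, 11, 12 (positions 1,2,3,4,9,10,12); its 6 consecutive differences strictly alternate in sign, and length 7 is optimal.

7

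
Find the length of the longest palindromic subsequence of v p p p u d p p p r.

One longest palindromic subsequence is pppdppp (positions 2,3,4,6,7,8,9); it reads the same forward and backward, and the interval DP gives dp[1][10] = 7.

7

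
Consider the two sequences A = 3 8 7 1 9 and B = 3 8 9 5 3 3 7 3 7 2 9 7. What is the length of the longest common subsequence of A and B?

A longest common subsequence is 3, 8, 7, 9 (length 4); the LCS DP confirms no longer common subsequence exists.

4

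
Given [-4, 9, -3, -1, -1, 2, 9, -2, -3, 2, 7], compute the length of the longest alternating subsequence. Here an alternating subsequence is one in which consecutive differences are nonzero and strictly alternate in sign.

Track the best alternating length ending on an up-step vs a down-step at each position: up/down = 1/1, 2/1, 2/3, 4/3, 4/3, 4/3, 4/1, 4/5, 2/5, 6/5, 6/5.
The maximum over both is 6; one such subsequence is -4, 9, -3, -1, -2, 2.

6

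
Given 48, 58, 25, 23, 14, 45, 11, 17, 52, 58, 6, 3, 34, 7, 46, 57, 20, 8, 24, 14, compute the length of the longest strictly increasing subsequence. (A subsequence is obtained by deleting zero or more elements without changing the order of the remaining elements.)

One longest increasing subsequence is 14, 17, 34, 46, 57 (positions 5,8,13,15,16), of length 5; no longer one exists.

5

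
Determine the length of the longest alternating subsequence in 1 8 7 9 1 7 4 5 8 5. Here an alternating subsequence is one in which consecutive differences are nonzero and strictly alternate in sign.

9

A longest alternating subsequence is 1, 8, 7, 9, 1, 7, 4, 8, 5 (positions 1,2,3,4,5,6,7,9,10); its 8 consecutive differences strictly alternate in sign, and length 9 is optimal.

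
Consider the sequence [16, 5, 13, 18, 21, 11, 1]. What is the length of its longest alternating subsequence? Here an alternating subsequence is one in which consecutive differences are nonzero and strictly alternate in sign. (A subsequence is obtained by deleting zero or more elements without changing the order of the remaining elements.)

Track the best alternating length ending on an up-step vs a down-step at each position: up/down = 1/1, 1/2, 3/2, 3/1, 3/1, 3/4, 1/4.
The maximum over both is 4; one such subsequence is 16, 5, 13, 11.

4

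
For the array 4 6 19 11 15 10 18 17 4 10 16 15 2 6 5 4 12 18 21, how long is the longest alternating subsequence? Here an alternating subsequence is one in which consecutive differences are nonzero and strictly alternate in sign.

Track the best alternating length ending on an up-step vs a down-step at each position: up/down = 1/1, 2/1, 2/1, 2/3, 4/3, 2/5, 6/3, 6/7, 1/7, 8/7, 8/7, 8/9, 1/9, 10/9, 10/11, 10/11, 12/9, 12/3, 12/1.
The maximum over both is 12; one such subsequence is 4, 19, 11, 15, 10, 18, 4, 10, 2, 6, 5, 12.

12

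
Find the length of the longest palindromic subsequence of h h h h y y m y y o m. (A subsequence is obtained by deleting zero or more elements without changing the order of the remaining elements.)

5

One longest palindromic subsequence is yymyy (positions 5,6,7,8,9); it reads the same forward and backward, and the interval DP gives dp[1][11] = 5.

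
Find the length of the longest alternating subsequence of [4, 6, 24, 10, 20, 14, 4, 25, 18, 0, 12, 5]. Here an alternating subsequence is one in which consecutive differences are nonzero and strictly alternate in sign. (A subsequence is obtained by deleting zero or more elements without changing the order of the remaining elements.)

9

Track the best alternating length ending on an up-step vs a down-step at each position: up/down = 1/1, 2/1, 2/1, 2/3, 4/3, 4/5, 1/5, 6/1, 6/7, 1/7, 8/7, 8/9.
The maximum over both is 9; one such subsequence is 4, 24, 10, 20, 14, 25, 0, 12, 5.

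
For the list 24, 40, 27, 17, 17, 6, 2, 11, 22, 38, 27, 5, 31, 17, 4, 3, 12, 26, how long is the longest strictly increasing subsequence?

Let dp[i] be the longest increasing subsequence ending at position i. Then dp = [1, 2, 2, 1, 1, 1, 1, 2, 3, 4, 4, 2, 5, 3, 2, 2, 3, 4].
The maximum is 5; one witness is 6, 11, 22, 27, 31 at positions 6,8,9,11,13.

5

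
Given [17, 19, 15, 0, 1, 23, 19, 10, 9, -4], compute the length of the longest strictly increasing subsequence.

3

Let dp[i] be the longest increasing subsequence ending at position i. Then dp = [1, 2, 1, 1, 2, 3, 3, 3, 3, 1].
The maximum is 3; one witness is 17, 19, 23 at positions 1,2,6.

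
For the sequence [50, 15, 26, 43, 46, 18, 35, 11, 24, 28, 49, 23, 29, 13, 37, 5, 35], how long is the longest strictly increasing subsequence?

6

One longest increasing subsequence is 15, 18, 24, 28, 29, 37 (positions 2,6,9,10,13,15), of length 6; no longer one exists.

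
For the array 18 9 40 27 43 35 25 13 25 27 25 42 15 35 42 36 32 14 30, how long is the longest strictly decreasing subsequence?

Let dp[i] be the longest decreasing subsequence ending at position i. Then dp = [1, 2, 1, 2, 1, 2, 3, 4, 3, 3, 4, 2, 5, 3, 2, 3, 4, 6, 5].
The maximum is 6; one witness is 40, 35, 27, 25, 15, 14 at positions 3,6,10,11,13,18.

6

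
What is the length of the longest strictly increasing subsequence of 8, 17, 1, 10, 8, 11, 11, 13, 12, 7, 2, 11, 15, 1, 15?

5

Let dp[i] be the longest increasing subsequence ending at position i. Then dp = [1, 2, 1, 2, 2, 3, 3, 4, 4, 2, 2, 3, 5, 1, 5].
The maximum is 5; one witness is 8, 10, 11, 13, 15 at positions 1,4,6,8,13.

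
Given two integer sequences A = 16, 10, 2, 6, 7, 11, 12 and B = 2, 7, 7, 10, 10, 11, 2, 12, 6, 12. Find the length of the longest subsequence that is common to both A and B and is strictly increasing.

4

A longest common strictly increasing subsequence is 2, 7, 11, 12 (length 4); it appears in order in both A and B, and no longer such subsequence exists.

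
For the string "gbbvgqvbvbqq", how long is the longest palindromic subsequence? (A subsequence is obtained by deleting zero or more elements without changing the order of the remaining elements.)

7

One longest palindromic subsequence is bbvqvbb (positions 2,3,4,6,7,8,10); it reads the same forward and backward, and the interval DP gives dp[1][12] = 7.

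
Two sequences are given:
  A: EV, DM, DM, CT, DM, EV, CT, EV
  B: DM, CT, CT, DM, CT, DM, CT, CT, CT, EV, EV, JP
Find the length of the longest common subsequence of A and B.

Backtracking the LCS table gives one alignment: DM (A2,B1) → DM (A3,B4) → CT (A4,B5) → DM (A5,B6) → EV (A6,B10) → EV (A8,B11).
So the longest common subsequence has length 6.

6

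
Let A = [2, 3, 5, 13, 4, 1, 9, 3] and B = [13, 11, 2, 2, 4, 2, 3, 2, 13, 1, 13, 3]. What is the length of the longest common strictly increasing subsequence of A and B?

For each value that appears in both, track the longest common increasing run ending there.
The best achievable length is 3; one witness is 2, 3, 13 (A-positions 1,2,4, B-positions 3,7,9).

3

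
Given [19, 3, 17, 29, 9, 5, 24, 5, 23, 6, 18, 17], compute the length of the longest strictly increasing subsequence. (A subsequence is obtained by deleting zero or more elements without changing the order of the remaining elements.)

Scanning left to right, the best length ending at each element is: 19→1, 3→1, 17→2, 29→3, 9→2, 5→2, 24→3, 5→2, 23→3, 6→3, 18→4, 17→4.
So the longest increasing subsequence has length 4, e.g. 3, 5, 6, 18.

4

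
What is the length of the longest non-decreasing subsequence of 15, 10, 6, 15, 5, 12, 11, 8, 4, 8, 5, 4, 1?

3

Scanning left to right, the best length ending at each element is: 15→1, 10→1, 6→1, 15→2, 5→1, 12→2, 11→2, 8→2, 4→1, 8→3, 5→2, 4→2, 1→1.
So the longest non-decreasing subsequence has length 3, e.g. 6, 8, 8.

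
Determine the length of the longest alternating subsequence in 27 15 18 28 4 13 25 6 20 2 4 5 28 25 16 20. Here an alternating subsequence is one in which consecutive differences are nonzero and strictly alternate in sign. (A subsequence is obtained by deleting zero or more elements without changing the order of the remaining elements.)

11

A longest alternating subsequence is 27, 15, 18, 4, 13, 6, 20, 2, 28, 16, 20 (positions 1,2,3,5,6,8,9,10,13,15,16); its 10 consecutive differences strictly alternate in sign, and length 11 is optimal.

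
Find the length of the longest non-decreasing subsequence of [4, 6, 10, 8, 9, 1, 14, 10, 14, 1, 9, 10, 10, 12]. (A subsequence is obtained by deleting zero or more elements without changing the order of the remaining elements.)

8

Scanning left to right, the best length ending at each element is: 4→1, 6→2, 10→3, 8→3, 9→4, 1→1, 14→5, 10→5, 14→6, 1→2, 9→5, 10→6, 10→7, 12→8.
So the longest non-decreasing subsequence has length 8, e.g. 4, 6, 8, 9, 10, 10, 10, 12.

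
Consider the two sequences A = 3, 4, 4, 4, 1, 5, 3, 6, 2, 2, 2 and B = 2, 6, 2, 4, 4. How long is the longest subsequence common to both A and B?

2

A longest common subsequence is 4, 4 (length 2); the LCS DP confirms no longer common subsequence exists.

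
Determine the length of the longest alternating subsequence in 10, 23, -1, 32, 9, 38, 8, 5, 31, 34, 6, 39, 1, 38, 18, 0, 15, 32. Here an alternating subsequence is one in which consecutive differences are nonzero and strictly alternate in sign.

14

Track the best alternating length ending on an up-step vs a down-step at each position: up/down = 1/1, 2/1, 1/3, 4/1, 4/5, 6/1, 4/7, 4/7, 8/7, 8/7, 8/9, 10/1, 4/11, 12/11, 12/13, 4/13, 14/13, 14/13.
The maximum over both is 14; one such subsequence is 10, 23, -1, 32, 9, 38, 8, 31, 6, 39, 1, 38, 0, 15.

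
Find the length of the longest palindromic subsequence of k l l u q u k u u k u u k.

Using dp[i][j] = 2 + dp[i+1][j−1] if the ends match, else max(dp[i+1][j], dp[i][j−1]):
dp[1][13] = 10. A witness is kuukuukuuk at positions 1,4,6,7,8,9,10,11,12,13.

10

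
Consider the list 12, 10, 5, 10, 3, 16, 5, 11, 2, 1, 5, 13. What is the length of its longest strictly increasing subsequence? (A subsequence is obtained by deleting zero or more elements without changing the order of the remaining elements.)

Let dp[i] be the longest increasing subsequence ending at position i. Then dp = [1, 1, 1, 2, 1, 3, 2, 3, 1, 1, 2, 4].
The maximum is 4; one witness is 5, 10, 11, 13 at positions 3,4,8,12.

4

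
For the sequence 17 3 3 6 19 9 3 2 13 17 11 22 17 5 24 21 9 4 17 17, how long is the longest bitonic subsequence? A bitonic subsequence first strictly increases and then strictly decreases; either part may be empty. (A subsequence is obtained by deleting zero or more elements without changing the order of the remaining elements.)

10

One longest bitonic subsequence is 3, 6, 9, 13, 17, 22, 24, 21, 9, 4 (positions 2,4,6,9,10,12,15,16,17,18): it rises to 24 then falls. Length 10 is optimal.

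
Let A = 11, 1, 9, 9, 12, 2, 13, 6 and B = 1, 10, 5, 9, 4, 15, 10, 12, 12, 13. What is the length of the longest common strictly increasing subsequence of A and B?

4

For each value that appears in both, track the longest common increasing run ending there.
The best achievable length is 4; one witness is 1, 9, 12, 13 (A-positions 2,3,5,7, B-positions 1,4,8,10).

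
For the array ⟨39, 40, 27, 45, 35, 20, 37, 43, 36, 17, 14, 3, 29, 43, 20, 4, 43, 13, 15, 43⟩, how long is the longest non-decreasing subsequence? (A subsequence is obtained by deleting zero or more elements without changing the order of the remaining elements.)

Scanning left to right, the best length ending at each element is: 39→1, 40→2, 27→1, 45→3, 35→2, 20→1, 37→3, 43→4, 36→3, 17→1, 14→1, 3→1, 29→2, 43→5, 20→2, 4→2, 43→6, 13→3, 15→4, 43→7.
So the longest non-decreasing subsequence has length 7, e.g. 27, 35, 37, 43, 43, 43, 43.

7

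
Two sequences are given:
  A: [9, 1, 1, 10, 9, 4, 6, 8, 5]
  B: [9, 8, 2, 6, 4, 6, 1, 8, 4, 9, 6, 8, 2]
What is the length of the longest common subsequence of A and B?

Backtracking the LCS table gives one alignment: 9 (A1,B1) → 1 (A2,B7) → 9 (A5,B10) → 6 (A7,B11) → 8 (A8,B12).
So the longest common subsequence has length 5.

5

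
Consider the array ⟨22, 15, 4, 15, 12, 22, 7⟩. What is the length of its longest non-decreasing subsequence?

Let dp[i] be the longest non-decreasing subsequence ending at position i. Then dp = [1, 1, 1, 2, 2, 3, 2].
The maximum is 3; one witness is 15, 15, 22 at positions 2,4,6.

3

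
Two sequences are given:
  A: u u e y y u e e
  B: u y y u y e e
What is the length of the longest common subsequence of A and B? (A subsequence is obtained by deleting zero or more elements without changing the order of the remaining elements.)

Backtracking the LCS table gives one alignment: u (A2,B1) → y (A4,B2) → y (A5,B3) → u (A6,B4) → e (A7,B6) → e (A8,B7).
So the longest common subsequence has length 6.

6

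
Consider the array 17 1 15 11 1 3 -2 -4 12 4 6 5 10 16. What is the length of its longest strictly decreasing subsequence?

6

One longest decreasing subsequence is 17, 15, 11, 1, -2, -4 (positions 1,3,4,5,7,8), of length 6; no longer one exists.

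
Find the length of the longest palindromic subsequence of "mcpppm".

One longest palindromic subsequence is mpppm (positions 1,3,4,5,6); it reads the same forward and backward, and the interval DP gives dp[1][6] = 5.

5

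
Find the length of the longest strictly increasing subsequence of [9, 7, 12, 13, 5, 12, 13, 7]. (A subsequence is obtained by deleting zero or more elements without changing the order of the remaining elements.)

Let dp[i] be the longest increasing subsequence ending at position i. Then dp = [1, 1, 2, 3, 1, 2, 3, 2].
The maximum is 3; one witness is 9, 12, 13 at positions 1,3,4.

3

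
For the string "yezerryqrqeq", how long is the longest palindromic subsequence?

5

One longest palindromic subsequence is eqrqe (positions 4,8,9,10,11); it reads the same forward and backward, and the interval DP gives dp[1][12] = 5.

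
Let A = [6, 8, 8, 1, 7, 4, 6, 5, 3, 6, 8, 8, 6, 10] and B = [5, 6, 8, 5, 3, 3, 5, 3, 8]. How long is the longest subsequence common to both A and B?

Backtracking the LCS table gives one alignment: 6 (A1,B2) → 8 (A2,B3) → 5 (A8,B7) → 3 (A9,B8) → 8 (A12,B9).
So the longest common subsequence has length 5.

5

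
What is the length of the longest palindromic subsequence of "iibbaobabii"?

9

Using dp[i][j] = 2 + dp[i+1][j−1] if the ends match, else max(dp[i+1][j], dp[i][j−1]):
dp[1][11] = 9. A witness is iibababii at positions 1,2,3,5,7,8,9,10,11.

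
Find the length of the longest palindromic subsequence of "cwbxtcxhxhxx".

One longest palindromic subsequence is xxhxhxx (positions 4,7,8,9,10,11,12); it reads the same forward and backward, and the interval DP gives dp[1][12] = 7.

7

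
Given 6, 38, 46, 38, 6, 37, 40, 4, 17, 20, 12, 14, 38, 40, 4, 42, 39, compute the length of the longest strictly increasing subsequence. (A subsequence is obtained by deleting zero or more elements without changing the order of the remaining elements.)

6

One longest increasing subsequence is 6, 17, 20, 38, 40, 42 (positions 1,9,10,13,14,16), of length 6; no longer one exists.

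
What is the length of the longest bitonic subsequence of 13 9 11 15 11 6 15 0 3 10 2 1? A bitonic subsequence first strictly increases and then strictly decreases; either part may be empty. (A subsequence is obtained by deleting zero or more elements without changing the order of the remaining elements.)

8

Let inc[i] be the LIS ending at i and dec[i] the longest strictly decreasing subsequence starting at i. inc = [1, 1, 2, 3, 2, 1, 3, 1, 2, 3, 2, 2], dec = [6, 5, 5, 6, 5, 4, 4, 1, 3, 3, 2, 1].
max_i inc[i]+dec[i]−1 = 8, with one witness 9, 11, 15, 11, 6, 3, 2, 1.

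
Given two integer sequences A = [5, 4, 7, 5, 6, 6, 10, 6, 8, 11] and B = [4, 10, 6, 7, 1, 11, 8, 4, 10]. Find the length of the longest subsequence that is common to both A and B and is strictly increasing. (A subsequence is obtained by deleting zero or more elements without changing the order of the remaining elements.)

3

A longest common strictly increasing subsequence is 4, 10, 11 (length 3); it appears in order in both A and B, and no longer such subsequence exists.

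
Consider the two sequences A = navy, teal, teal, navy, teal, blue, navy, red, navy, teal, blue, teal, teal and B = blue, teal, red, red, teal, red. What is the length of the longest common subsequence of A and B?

3

Backtracking the LCS table gives one alignment: teal (A2,B2) → teal (A5,B5) → red (A8,B6).
So the longest common subsequence has length 3.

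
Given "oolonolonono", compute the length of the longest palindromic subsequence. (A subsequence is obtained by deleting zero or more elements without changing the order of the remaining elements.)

One longest palindromic subsequence is oonolonoo (positions 1,4,5,6,7,8,9,10,12); it reads the same forward and backward, and the interval DP gives dp[1][12] = 9.

9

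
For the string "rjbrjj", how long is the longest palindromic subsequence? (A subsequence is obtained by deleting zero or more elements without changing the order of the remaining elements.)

3

Using dp[i][j] = 2 + dp[i+1][j−1] if the ends match, else max(dp[i+1][j], dp[i][j−1]):
dp[1][6] = 3. A witness is jjj at positions 2,5,6.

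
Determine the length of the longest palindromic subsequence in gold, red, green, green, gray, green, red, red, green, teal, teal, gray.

6

Using dp[i][j] = 2 + dp[i+1][j−1] if the ends match, else max(dp[i+1][j], dp[i][j−1]):
dp[1][12] = 6. A witness is gray green red red green gray at positions 5,6,7,8,9,12.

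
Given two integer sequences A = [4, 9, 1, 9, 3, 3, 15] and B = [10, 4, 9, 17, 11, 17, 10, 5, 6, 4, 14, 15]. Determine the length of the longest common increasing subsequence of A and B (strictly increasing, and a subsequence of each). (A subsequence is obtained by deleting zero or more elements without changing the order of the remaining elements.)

A longest common strictly increasing subsequence is 4, 9, 15 (length 3); it appears in order in both A and B, and no longer such subsequence exists.

3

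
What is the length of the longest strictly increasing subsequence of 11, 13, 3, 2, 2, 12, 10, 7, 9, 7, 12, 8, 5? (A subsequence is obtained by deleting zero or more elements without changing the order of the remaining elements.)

Scanning left to right, the best length ending at each element is: 11→1, 13→2, 3→1, 2→1, 2→1, 12→2, 10→2, 7→2, 9→3, 7→2, 12→4, 8→3, 5→2.
So the longest increasing subsequence has length 4, e.g. 3, 7, 9, 12.

4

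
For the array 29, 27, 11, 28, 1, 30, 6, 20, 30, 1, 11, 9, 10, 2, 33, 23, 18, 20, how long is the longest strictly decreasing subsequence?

6

One longest decreasing subsequence is 29, 27, 20, 11, 9, 2 (positions 1,2,8,11,12,14), of length 6; no longer one exists.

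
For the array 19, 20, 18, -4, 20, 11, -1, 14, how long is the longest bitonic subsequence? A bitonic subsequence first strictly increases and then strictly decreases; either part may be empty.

5

Let inc[i] be the LIS ending at i and dec[i] the longest strictly decreasing subsequence starting at i. inc = [1, 2, 1, 1, 2, 2, 2, 3], dec = [4, 4, 3, 1, 3, 2, 1, 1].
max_i inc[i]+dec[i]−1 = 5, with one witness 19, 20, 18, 11, -1.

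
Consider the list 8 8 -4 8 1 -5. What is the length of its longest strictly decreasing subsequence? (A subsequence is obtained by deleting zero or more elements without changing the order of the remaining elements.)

Let dp[i] be the longest decreasing subsequence ending at position i. Then dp = [1, 1, 2, 1, 2, 3].
The maximum is 3; one witness is 8, -4, -5 at positions 1,3,6.

3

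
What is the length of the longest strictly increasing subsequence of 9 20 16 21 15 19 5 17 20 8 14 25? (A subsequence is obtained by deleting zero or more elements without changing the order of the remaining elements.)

Scanning left to right, the best length ending at each element is: 9→1, 20→2, 16→2, 21→3, 15→2, 19→3, 5→1, 17→3, 20→4, 8→2, 14→3, 25→5.
So the longest increasing subsequence has length 5, e.g. 9, 16, 19, 20, 25.

5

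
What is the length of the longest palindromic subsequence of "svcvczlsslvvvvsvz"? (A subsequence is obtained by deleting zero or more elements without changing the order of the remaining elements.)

One longest palindromic subsequence is svvlsslvvs (positions 1,2,4,7,8,9,10,13,14,15); it reads the same forward and backward, and the interval DP gives dp[1][17] = 10.

10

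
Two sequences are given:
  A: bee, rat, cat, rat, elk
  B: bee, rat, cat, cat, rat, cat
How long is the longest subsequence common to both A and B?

4

Backtracking the LCS table gives one alignment: bee (A1,B1) → rat (A2,B2) → cat (A3,B4) → rat (A4,B5).
So the longest common subsequence has length 4.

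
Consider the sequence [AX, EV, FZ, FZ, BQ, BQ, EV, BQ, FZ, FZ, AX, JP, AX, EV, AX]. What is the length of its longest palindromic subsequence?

One longest palindromic subsequence is AX EV FZ FZ BQ EV BQ FZ FZ EV AX (positions 1,2,3,4,5,7,8,9,10,14,15); it reads the same forward and backward, and the interval DP gives dp[1][15] = 11.

11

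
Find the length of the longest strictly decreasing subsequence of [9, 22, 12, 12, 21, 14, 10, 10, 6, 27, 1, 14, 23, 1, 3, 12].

6

Let dp[i] be the longest decreasing subsequence ending at position i. Then dp = [1, 1, 2, 2, 2, 3, 4, 4, 5, 1, 6, 3, 2, 6, 6, 4].
The maximum is 6; one witness is 22, 21, 14, 10, 6, 1 at positions 2,5,6,7,9,11.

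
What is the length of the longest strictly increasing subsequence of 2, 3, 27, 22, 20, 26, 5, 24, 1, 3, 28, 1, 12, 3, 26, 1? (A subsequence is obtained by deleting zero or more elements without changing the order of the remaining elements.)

One longest increasing subsequence is 2, 3, 22, 26, 28 (positions 1,2,4,6,11), of length 5; no longer one exists.

5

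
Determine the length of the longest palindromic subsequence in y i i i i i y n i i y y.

9

One longest palindromic subsequence is yiiiiiiiy (positions 1,2,3,4,5,6,9,10,12); it reads the same forward and backward, and the interval DP gives dp[1][12] = 9.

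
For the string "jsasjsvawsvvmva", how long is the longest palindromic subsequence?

7

One longest palindromic subsequence is sasjsas (positions 2,3,4,5,6,8,10); it reads the same forward and backward, and the interval DP gives dp[1][15] = 7.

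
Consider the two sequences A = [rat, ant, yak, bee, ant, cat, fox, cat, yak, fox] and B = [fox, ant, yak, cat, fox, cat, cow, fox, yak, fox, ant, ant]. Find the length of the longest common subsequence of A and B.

7

Backtracking the LCS table gives one alignment: ant (A2,B2) → yak (A3,B3) → cat (A6,B4) → fox (A7,B5) → cat (A8,B6) → yak (A9,B9) → fox (A10,B10).
So the longest common subsequence has length 7.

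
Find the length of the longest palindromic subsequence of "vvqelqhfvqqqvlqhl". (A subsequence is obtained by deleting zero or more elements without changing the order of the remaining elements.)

Using dp[i][j] = 2 + dp[i+1][j−1] if the ends match, else max(dp[i+1][j], dp[i][j−1]):
dp[1][17] = 9. A witness is lhvqqqvhl at positions 5,7,9,10,11,12,13,16,17.

9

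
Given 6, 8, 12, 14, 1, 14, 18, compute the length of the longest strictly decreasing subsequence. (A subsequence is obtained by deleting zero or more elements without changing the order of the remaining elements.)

One longest decreasing subsequence is 6, 1 (positions 1,5), of length 2; no longer one exists.

2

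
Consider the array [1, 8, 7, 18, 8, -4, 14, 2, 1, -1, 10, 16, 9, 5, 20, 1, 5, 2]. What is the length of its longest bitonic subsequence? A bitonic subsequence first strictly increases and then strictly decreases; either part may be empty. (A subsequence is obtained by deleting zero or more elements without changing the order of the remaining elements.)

Let inc[i] be the LIS ending at i and dec[i] the longest strictly decreasing subsequence starting at i. inc = [1, 2, 2, 3, 3, 1, 4, 2, 2, 2, 4, 5, 4, 3, 6, 3, 4, 4], dec = [2, 5, 4, 6, 4, 1, 5, 3, 2, 1, 4, 4, 3, 2, 3, 1, 2, 1].
max_i inc[i]+dec[i]−1 = 8, with one witness 1, 8, 18, 14, 10, 9, 5, 2.

8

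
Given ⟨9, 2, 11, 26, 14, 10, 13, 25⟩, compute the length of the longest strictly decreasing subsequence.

3

Let dp[i] be the longest decreasing subsequence ending at position i. Then dp = [1, 2, 1, 1, 2, 3, 3, 2].
The maximum is 3; one witness is 26, 14, 10 at positions 4,5,6.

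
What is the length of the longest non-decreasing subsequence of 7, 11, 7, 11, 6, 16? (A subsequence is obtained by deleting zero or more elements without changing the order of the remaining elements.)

One longest non-decreasing subsequence is 7, 11, 11, 16 (positions 1,2,4,6), of length 4; no longer one exists.

4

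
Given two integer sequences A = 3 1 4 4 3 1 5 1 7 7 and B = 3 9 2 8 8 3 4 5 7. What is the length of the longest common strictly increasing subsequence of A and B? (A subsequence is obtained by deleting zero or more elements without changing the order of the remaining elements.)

A longest common strictly increasing subsequence is 3, 4, 5, 7 (length 4); it appears in order in both A and B, and no longer such subsequence exists.

4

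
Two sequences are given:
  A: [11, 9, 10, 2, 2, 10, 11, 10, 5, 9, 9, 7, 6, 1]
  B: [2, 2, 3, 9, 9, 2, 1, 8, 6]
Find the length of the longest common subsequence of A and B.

5

Backtracking the LCS table gives one alignment: 2 (A4,B1) → 2 (A5,B2) → 9 (A10,B4) → 9 (A11,B5) → 6 (A13,B9).
So the longest common subsequence has length 5.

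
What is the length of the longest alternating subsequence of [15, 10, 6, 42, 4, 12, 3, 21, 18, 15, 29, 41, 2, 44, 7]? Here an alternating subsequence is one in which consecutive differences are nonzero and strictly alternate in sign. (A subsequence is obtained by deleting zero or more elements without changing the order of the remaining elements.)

12

Track the best alternating length ending on an up-step vs a down-step at each position: up/down = 1/1, 1/2, 1/2, 3/1, 1/4, 5/4, 1/6, 7/4, 7/8, 7/8, 9/4, 9/4, 1/10, 11/1, 11/12.
The maximum over both is 12; one such subsequence is 15, 10, 42, 4, 12, 3, 21, 18, 29, 2, 44, 7.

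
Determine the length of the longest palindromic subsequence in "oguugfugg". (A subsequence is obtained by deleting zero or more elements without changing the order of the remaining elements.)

One longest palindromic subsequence is ggugg (positions 2,5,7,8,9); it reads the same forward and backward, and the interval DP gives dp[1][9] = 5.

5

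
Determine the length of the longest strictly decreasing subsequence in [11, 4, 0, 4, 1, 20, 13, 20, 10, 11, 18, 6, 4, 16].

5

Let dp[i] be the longest decreasing subsequence ending at position i. Then dp = [1, 2, 3, 2, 3, 1, 2, 1, 3, 3, 2, 4, 5, 3].
The maximum is 5; one witness is 20, 13, 10, 6, 4 at positions 6,7,9,12,13.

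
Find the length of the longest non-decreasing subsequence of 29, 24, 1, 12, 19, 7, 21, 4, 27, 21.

5

One longest non-decreasing subsequence is 1, 12, 19, 21, 27 (positions 3,4,5,7,9), of length 5; no longer one exists.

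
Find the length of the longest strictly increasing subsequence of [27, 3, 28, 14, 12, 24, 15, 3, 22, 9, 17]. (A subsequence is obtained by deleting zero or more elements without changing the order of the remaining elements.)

Let dp[i] be the longest increasing subsequence ending at position i. Then dp = [1, 1, 2, 2, 2, 3, 3, 1, 4, 2, 4].
The maximum is 4; one witness is 3, 14, 15, 22 at positions 2,4,7,9.

4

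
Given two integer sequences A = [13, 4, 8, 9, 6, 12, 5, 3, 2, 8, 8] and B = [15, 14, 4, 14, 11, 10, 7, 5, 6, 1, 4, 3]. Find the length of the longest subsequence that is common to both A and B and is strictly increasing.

For each value that appears in both, track the longest common increasing run ending there.
The best achievable length is 2; one witness is 4, 5 (A-positions 2,7, B-positions 3,8).

2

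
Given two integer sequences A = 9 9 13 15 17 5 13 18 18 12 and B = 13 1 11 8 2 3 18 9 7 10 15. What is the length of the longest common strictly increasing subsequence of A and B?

2

For each value that appears in both, track the longest common increasing run ending there.
The best achievable length is 2; one witness is 13, 18 (A-positions 3,8, B-positions 1,7).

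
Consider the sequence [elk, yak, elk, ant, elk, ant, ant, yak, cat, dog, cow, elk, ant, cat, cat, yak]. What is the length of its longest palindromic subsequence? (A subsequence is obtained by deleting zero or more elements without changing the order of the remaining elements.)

8

Using dp[i][j] = 2 + dp[i+1][j−1] if the ends match, else max(dp[i+1][j], dp[i][j−1]):
dp[1][16] = 8. A witness is yak ant elk ant ant elk ant yak at positions 2,4,5,6,7,12,13,16.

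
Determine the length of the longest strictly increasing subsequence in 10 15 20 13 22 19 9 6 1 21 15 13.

4

Let dp[i] be the longest increasing subsequence ending at position i. Then dp = [1, 2, 3, 2, 4, 3, 1, 1, 1, 4, 3, 2].
The maximum is 4; one witness is 10, 15, 20, 22 at positions 1,2,3,5.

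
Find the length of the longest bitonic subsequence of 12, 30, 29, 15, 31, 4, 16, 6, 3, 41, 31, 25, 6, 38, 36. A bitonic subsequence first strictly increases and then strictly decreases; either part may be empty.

Let inc[i] be the LIS ending at i and dec[i] the longest strictly decreasing subsequence starting at i. inc = [1, 2, 2, 2, 3, 1, 3, 2, 1, 4, 4, 4, 2, 5, 5], dec = [3, 5, 4, 3, 4, 2, 3, 2, 1, 4, 3, 2, 1, 2, 1].
max_i inc[i]+dec[i]−1 = 7, with one witness 12, 30, 31, 41, 31, 25, 6.

7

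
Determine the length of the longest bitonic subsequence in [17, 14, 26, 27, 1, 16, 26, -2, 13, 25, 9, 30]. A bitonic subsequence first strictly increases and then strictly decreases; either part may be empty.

6

Let inc[i] be the LIS ending at i and dec[i] the longest strictly decreasing subsequence starting at i. inc = [1, 1, 2, 3, 1, 2, 3, 1, 2, 3, 2, 4], dec = [4, 3, 4, 4, 2, 3, 3, 1, 2, 2, 1, 1].
max_i inc[i]+dec[i]−1 = 6, with one witness 17, 26, 27, 26, 25, 9.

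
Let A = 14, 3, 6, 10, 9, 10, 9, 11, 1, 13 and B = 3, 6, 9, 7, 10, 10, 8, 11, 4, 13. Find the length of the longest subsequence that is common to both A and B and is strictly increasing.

A longest common strictly increasing subsequence is 3, 6, 9, 10, 11, 13 (length 6); it appears in order in both A and B, and no longer such subsequence exists.

6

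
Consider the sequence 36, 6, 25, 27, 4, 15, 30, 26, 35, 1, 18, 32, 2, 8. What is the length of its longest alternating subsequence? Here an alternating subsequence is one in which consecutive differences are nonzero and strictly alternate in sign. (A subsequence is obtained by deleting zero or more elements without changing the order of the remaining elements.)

11

A longest alternating subsequence is 36, 6, 25, 4, 30, 26, 35, 1, 18, 2, 8 (positions 1,2,3,5,7,8,9,10,11,13,14); its 10 consecutive differences strictly alternate in sign, and length 11 is optimal.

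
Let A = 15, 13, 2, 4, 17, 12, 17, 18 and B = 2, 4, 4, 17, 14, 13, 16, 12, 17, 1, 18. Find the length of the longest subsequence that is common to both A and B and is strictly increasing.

5

A longest common strictly increasing subsequence is 2, 4, 12, 17, 18 (length 5); it appears in order in both A and B, and no longer such subsequence exists.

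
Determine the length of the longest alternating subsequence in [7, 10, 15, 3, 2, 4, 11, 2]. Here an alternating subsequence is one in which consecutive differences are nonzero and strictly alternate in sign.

5

Track the best alternating length ending on an up-step vs a down-step at each position: up/down = 1/1, 2/1, 2/1, 1/3, 1/3, 4/3, 4/3, 1/5.
The maximum over both is 5; one such subsequence is 7, 10, 3, 4, 2.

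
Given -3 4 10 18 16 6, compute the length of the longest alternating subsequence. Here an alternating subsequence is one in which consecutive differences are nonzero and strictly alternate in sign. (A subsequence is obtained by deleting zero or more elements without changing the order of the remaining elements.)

Track the best alternating length ending on an up-step vs a down-step at each position: up/down = 1/1, 2/1, 2/1, 2/1, 2/3, 2/3.
The maximum over both is 3; one such subsequence is -3, 18, 16.

3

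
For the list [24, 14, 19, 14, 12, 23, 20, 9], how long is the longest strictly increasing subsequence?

Let dp[i] be the longest increasing subsequence ending at position i. Then dp = [1, 1, 2, 1, 1, 3, 3, 1].
The maximum is 3; one witness is 14, 19, 23 at positions 2,3,6.

3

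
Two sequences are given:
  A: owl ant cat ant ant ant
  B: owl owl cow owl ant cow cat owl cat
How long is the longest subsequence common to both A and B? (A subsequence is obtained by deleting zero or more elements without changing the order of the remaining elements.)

Backtracking the LCS table gives one alignment: owl (A1,B4) → ant (A2,B5) → cat (A3,B9).
So the longest common subsequence has length 3.

3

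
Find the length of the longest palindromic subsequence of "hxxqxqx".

Using dp[i][j] = 2 + dp[i+1][j−1] if the ends match, else max(dp[i+1][j], dp[i][j−1]):
dp[1][7] = 5. A witness is xqxqx at positions 2,4,5,6,7.

5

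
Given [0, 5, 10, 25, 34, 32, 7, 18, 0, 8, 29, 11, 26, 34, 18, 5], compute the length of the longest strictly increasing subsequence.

Let dp[i] be the longest increasing subsequence ending at position i. Then dp = [1, 2, 3, 4, 5, 5, 3, 4, 1, 4, 5, 5, 6, 7, 6, 2].
The maximum is 7; one witness is 0, 5, 7, 8, 11, 26, 34 at positions 1,2,7,10,12,13,14.

7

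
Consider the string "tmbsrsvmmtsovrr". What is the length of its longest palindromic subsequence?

7

One longest palindromic subsequence is tmsrsmt (positions 1,2,4,5,6,9,10); it reads the same forward and backward, and the interval DP gives dp[1][15] = 7.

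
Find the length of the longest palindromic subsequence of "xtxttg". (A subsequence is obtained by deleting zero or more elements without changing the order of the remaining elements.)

3

One longest palindromic subsequence is ttt (positions 2,4,5); it reads the same forward and backward, and the interval DP gives dp[1][6] = 3.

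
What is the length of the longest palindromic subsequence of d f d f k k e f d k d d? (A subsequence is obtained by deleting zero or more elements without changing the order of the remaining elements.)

8

Using dp[i][j] = 2 + dp[i+1][j−1] if the ends match, else max(dp[i+1][j], dp[i][j−1]):
dp[1][12] = 8. A witness is ddfkkfdd at positions 1,3,4,5,6,8,11,12.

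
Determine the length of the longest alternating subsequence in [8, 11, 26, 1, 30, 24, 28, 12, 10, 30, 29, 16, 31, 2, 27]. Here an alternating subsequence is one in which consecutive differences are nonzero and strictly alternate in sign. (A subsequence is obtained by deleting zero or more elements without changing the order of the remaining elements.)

Track the best alternating length ending on an up-step vs a down-step at each position: up/down = 1/1, 2/1, 2/1, 1/3, 4/1, 4/5, 6/5, 4/7, 4/7, 8/1, 8/9, 8/9, 10/1, 4/11, 12/11.
The maximum over both is 12; one such subsequence is 8, 11, 1, 30, 24, 28, 12, 30, 29, 31, 2, 27.

12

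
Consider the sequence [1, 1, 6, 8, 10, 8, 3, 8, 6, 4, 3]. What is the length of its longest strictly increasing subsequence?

4

One longest increasing subsequence is 1, 6, 8, 10 (positions 1,3,4,5), of length 4; no longer one exists.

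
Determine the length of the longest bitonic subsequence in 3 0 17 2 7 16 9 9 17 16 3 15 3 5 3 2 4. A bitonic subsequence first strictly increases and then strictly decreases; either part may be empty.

10

Let inc[i] be the LIS ending at i and dec[i] the longest strictly decreasing subsequence starting at i. inc = [1, 1, 2, 2, 3, 4, 4, 4, 5, 5, 3, 5, 3, 4, 3, 2, 4], dec = [2, 1, 6, 1, 4, 5, 4, 4, 6, 5, 2, 4, 2, 3, 2, 1, 1].
max_i inc[i]+dec[i]−1 = 10, with one witness 0, 2, 7, 16, 17, 16, 15, 5, 3, 2.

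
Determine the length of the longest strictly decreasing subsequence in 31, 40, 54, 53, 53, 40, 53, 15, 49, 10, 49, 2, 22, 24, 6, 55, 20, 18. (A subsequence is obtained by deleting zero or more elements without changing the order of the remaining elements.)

6

One longest decreasing subsequence is 54, 53, 40, 15, 10, 2 (positions 3,4,6,8,10,12), of length 6; no longer one exists.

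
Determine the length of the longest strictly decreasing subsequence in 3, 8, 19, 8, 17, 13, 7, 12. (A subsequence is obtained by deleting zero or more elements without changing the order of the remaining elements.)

Let dp[i] be the longest decreasing subsequence ending at position i. Then dp = [1, 1, 1, 2, 2, 3, 4, 4].
The maximum is 4; one witness is 19, 17, 13, 7 at positions 3,5,6,7.

4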